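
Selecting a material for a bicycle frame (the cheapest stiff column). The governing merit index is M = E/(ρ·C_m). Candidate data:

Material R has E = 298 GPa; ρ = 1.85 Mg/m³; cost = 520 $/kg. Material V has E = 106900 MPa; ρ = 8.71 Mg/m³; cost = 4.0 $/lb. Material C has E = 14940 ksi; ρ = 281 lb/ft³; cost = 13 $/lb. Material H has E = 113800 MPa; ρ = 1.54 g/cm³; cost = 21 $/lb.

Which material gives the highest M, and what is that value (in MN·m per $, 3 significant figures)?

material H, M = 1.60 MN·m per $

After converting to SI:
  material R: E = 298.0 GPa, ρ = 1850 kg/m³, cost = 520.0 $/kg
  material V: E = 106.9 GPa, ρ = 8710 kg/m³, cost = 8.818 $/kg
  material C: E = 103.0 GPa, ρ = 4501 kg/m³, cost = 28.66 $/kg
  material H: E = 113.8 GPa, ρ = 1540 kg/m³, cost = 46.30 $/kg
  material H: M = 1.60 MN·m per $
  material V: M = 1.39 MN·m per $
  material C: M = 0.798 MN·m per $
  material R: M = 0.310 MN·m per $
Highest index: material H.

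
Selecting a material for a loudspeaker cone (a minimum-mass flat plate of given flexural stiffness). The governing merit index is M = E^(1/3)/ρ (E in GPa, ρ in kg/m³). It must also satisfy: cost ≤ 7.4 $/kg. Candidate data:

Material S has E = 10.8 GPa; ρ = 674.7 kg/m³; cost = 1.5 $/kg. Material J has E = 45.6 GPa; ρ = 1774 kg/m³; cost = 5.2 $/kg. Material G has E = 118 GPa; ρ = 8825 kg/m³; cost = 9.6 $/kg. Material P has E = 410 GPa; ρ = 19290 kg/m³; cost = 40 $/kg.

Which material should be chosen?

material S

Screen on constraints: cost ≤ 7.4 $/kg. Survivors: material S, material J.
Computing M directly (units already consistent):
  material S: M = 3.28×10⁻³
  material J: M = 2.01×10⁻³
The maximum is for material S.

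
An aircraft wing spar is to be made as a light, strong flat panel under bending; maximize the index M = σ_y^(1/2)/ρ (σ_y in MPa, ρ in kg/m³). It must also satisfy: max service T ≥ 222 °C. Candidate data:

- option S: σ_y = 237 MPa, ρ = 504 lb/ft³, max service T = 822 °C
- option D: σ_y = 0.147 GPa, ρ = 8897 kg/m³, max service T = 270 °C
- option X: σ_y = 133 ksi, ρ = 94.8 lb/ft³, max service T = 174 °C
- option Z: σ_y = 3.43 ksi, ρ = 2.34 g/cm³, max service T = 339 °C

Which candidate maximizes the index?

option Z

Screen on constraints: max service T ≥ 222 °C. Survivors: option S, option D, option Z.
In SI units:
  option S: σ_y = 237.0 MPa, ρ = 8073 kg/m³
  option D: σ_y = 147.0 MPa, ρ = 8897 kg/m³
  option Z: σ_y = 23.65 MPa, ρ = 2340 kg/m³
  option Z: M = 2.08×10⁻³
  option S: M = 1.91×10⁻³
  option D: M = 1.36×10⁻³
Highest index: option Z.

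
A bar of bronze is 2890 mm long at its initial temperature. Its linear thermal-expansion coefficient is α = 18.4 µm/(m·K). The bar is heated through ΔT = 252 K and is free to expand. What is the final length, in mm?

ΔL = α·L₀·ΔT = 18.4×10⁻⁶ × 2890 mm × 252.0 K = 13.4 mm.
L = L₀ + ΔL = 2890 + 13.4 = 2903.4 mm.

2903.4 mm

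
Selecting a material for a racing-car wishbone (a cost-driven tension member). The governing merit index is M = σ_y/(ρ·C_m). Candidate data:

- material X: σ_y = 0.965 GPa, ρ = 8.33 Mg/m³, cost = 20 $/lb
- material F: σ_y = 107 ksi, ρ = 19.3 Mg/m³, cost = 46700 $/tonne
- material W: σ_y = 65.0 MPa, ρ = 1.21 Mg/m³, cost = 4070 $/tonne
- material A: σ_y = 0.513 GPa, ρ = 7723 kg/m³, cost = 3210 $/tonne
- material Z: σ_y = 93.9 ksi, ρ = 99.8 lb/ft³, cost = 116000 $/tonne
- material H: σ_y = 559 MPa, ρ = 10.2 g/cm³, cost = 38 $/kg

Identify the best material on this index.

Putting every candidate on a common basis:
  material X: σ_y = 965.0 MPa, ρ = 8330 kg/m³, cost = 44.09 $/kg
  material F: σ_y = 737.7 MPa, ρ = 19300 kg/m³, cost = 46.70 $/kg
  material W: σ_y = 65.00 MPa, ρ = 1210 kg/m³, cost = 4.070 $/kg
  material A: σ_y = 513.0 MPa, ρ = 7723 kg/m³, cost = 3.210 $/kg
  material Z: σ_y = 647.4 MPa, ρ = 1599 kg/m³, cost = 116.0 $/kg
  material H: σ_y = 559.0 MPa, ρ = 10200 kg/m³, cost = 38.00 $/kg
  material A: M = 20.7 kN·m per $
  material W: M = 13.2 kN·m per $
  material Z: M = 3.49 kN·m per $
  material X: M = 2.63 kN·m per $
  material H: M = 1.44 kN·m per $
  material F: M = 0.819 kN·m per $
The maximum is for material A.

material A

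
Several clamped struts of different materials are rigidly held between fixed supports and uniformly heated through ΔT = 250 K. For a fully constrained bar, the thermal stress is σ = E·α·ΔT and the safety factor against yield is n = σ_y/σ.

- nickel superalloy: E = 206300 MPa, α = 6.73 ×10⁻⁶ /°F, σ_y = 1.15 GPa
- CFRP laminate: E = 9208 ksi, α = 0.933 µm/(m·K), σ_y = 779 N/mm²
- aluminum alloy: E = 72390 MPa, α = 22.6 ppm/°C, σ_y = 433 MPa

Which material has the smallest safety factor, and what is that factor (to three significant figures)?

aluminum alloy, n = 1.06

With everything in SI (GPa, ×10⁻⁶/K, MPa):
  nickel superalloy: E = 206.3, α = 12.1, σ_y = 1150 → σ = 625 MPa, n = 1.84
  CFRP laminate: E = 63.49, α = 0.933, σ_y = 779.0 → σ = 14.8 MPa, n = 52.6
  aluminum alloy: E = 72.39, α = 22.6, σ_y = 433.0 → σ = 409 MPa, n = 1.06
Smallest n: aluminum alloy with n = 1.06.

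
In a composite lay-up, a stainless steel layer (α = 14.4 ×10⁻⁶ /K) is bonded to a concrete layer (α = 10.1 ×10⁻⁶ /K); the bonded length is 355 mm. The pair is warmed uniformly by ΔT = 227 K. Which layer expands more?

stainless steel

α(stainless steel) = 14.4×10⁻⁶/K vs α(concrete) = 10.1×10⁻⁶/K.
Higher α expands more for the same ΔT: stainless steel.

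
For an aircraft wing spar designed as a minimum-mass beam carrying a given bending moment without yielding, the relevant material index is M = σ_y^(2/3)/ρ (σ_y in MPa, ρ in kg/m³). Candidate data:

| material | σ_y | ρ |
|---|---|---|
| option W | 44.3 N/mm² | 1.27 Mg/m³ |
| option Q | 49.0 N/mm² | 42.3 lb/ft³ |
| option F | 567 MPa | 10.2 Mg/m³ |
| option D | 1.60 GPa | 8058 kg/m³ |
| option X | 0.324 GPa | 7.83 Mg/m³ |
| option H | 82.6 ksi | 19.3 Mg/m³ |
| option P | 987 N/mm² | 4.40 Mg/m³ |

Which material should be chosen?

option P

Convert each candidate to consistent units, then evaluate M:
  option W: σ_y = 44.30 MPa, ρ = 1270 kg/m³
  option Q: σ_y = 49.00 MPa, ρ = 677.6 kg/m³
  option F: σ_y = 567.0 MPa, ρ = 10200 kg/m³
  option D: σ_y = 1600 MPa, ρ = 8058 kg/m³
  option X: σ_y = 324.0 MPa, ρ = 7830 kg/m³
  option H: σ_y = 569.5 MPa, ρ = 19300 kg/m³
  option P: σ_y = 987.0 MPa, ρ = 4400 kg/m³
  option P: M = 22.5×10⁻³
  option Q: M = 19.8×10⁻³
  option D: M = 17.0×10⁻³
  option W: M = 9.86×10⁻³
  option F: M = 6.72×10⁻³
  option X: M = 6.02×10⁻³
  option H: M = 3.56×10⁻³
Option P has the largest M.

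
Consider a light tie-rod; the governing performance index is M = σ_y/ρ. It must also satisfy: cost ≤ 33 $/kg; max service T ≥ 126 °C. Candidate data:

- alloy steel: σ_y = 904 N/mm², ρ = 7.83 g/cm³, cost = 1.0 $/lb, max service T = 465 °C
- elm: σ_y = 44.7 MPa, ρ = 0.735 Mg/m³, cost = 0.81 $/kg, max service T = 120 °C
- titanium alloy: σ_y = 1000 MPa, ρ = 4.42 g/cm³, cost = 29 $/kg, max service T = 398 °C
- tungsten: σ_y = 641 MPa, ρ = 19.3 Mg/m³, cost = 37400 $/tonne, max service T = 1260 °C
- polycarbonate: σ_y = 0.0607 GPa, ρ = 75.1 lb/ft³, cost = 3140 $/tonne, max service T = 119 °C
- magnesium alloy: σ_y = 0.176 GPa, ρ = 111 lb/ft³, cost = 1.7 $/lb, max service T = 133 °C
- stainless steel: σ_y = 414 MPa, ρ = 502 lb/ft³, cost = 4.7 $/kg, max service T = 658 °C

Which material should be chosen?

titanium alloy

Screen on constraints: cost ≤ 33 $/kg; max service T ≥ 126 °C. Survivors: alloy steel, titanium alloy, magnesium alloy, stainless steel.
Normalizing units and computing the index:
  alloy steel: σ_y = 904.0 MPa, ρ = 7830 kg/m³
  titanium alloy: σ_y = 1000 MPa, ρ = 4420 kg/m³
  magnesium alloy: σ_y = 176.0 MPa, ρ = 1778 kg/m³
  stainless steel: σ_y = 414.0 MPa, ρ = 8041 kg/m³
  titanium alloy: M = 226 kN·m/kg
  alloy steel: M = 115 kN·m/kg
  magnesium alloy: M = 99.0 kN·m/kg
  stainless steel: M = 51.5 kN·m/kg
Highest index: titanium alloy.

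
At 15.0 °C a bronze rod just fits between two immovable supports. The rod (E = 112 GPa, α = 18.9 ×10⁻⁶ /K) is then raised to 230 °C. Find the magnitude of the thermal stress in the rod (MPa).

ΔT = 215.0 K. Constrained thermal stress σ = E·α·ΔT = 112.0×10³ MPa × 18.9×10⁻⁶ × 215.0 = 455 MPa (compressive).

455 MPa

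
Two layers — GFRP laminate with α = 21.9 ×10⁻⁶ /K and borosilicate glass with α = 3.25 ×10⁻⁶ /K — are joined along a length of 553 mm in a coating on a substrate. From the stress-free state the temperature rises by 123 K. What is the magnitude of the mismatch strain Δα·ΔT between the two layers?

Δα = |21.9 − 3.25|×10⁻⁶/K = 18.6×10⁻⁶/K.
Mismatch strain = Δα·ΔT = 18.6×10⁻⁶ × 123.0 = 2.29×10⁻³.

2.29×10⁻³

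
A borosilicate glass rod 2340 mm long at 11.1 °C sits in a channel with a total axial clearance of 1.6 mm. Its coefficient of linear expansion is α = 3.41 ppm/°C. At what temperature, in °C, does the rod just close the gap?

212 °C

α·L₀·ΔT = 1.6 mm ⇒ ΔT = 1.6 / (3.41×10⁻⁶ × 2340.0) = 200.5 K.
T = 11.1 + 200.5 = 211.6 °C.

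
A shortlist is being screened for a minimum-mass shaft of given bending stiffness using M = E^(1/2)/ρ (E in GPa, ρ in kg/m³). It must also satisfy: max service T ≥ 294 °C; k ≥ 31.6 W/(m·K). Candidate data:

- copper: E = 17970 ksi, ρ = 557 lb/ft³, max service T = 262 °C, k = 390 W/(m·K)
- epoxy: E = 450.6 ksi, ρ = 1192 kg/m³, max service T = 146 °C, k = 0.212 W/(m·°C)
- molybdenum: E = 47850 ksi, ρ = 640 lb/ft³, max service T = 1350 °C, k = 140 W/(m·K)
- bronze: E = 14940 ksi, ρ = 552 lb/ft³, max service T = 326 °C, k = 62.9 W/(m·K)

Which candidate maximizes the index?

molybdenum

Screen on constraints: max service T ≥ 294 °C; k ≥ 31.6 W/(m·K). Survivors: molybdenum, bronze.
In SI units:
  molybdenum: E = 329.9 GPa, ρ = 10250 kg/m³
  bronze: E = 103.0 GPa, ρ = 8842 kg/m³
  molybdenum: M = 1.77×10⁻³
  bronze: M = 1.15×10⁻³
Molybdenum has the largest M.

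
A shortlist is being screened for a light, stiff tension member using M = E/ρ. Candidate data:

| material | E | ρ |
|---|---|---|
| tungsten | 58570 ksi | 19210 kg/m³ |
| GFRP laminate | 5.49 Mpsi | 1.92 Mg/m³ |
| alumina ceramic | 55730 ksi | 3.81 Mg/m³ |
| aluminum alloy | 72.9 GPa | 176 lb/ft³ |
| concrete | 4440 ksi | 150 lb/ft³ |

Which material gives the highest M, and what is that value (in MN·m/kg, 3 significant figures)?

alumina ceramic, M = 101 MN·m/kg

Convert each candidate to consistent units, then evaluate M:
  tungsten: E = 403.8 GPa, ρ = 19210 kg/m³
  GFRP laminate: E = 37.85 GPa, ρ = 1920 kg/m³
  alumina ceramic: E = 384.2 GPa, ρ = 3810 kg/m³
  aluminum alloy: E = 72.90 GPa, ρ = 2819 kg/m³
  concrete: E = 30.61 GPa, ρ = 2403 kg/m³
  alumina ceramic: M = 101 MN·m/kg
  aluminum alloy: M = 25.9 MN·m/kg
  tungsten: M = 21.0 MN·m/kg
  GFRP laminate: M = 19.7 MN·m/kg
  concrete: M = 12.7 MN·m/kg
Highest index: alumina ceramic.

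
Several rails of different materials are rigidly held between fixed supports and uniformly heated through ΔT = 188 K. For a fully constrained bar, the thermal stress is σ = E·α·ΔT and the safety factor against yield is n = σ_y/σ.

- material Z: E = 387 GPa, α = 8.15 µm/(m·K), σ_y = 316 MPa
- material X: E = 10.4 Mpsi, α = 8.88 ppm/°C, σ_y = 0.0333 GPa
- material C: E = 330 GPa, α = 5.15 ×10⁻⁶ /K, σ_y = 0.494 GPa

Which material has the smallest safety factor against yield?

material X

Converting E to GPa, α to ×10⁻⁶/K, σ_y to MPa, then σ and n for each:
  material Z: E = 387.0, α = 8.15, σ_y = 316.0 → σ = 593 MPa, n = 0.533
  material X: E = 71.71, α = 8.88, σ_y = 33.30 → σ = 120 MPa, n = 0.278
  material C: E = 330.0, α = 5.15, σ_y = 494.0 → σ = 320 MPa, n = 1.55
Material X has the lowest safety factor, n = 0.278.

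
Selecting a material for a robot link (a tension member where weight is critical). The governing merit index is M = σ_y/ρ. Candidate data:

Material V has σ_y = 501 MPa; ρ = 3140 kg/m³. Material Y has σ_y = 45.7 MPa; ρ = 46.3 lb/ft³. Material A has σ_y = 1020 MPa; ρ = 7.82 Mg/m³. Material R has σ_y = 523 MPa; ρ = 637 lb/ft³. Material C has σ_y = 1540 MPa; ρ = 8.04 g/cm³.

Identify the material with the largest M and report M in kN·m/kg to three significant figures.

material C, M = 192 kN·m/kg

In SI units:
  material V: σ_y = 501.0 MPa, ρ = 3140 kg/m³
  material Y: σ_y = 45.70 MPa, ρ = 741.7 kg/m³
  material A: σ_y = 1020 MPa, ρ = 7820 kg/m³
  material R: σ_y = 523.0 MPa, ρ = 10200 kg/m³
  material C: σ_y = 1540 MPa, ρ = 8040 kg/m³
  material C: M = 192 kN·m/kg
  material V: M = 160 kN·m/kg
  material A: M = 130 kN·m/kg
  material Y: M = 61.6 kN·m/kg
  material R: M = 51.3 kN·m/kg
Material C has the largest M.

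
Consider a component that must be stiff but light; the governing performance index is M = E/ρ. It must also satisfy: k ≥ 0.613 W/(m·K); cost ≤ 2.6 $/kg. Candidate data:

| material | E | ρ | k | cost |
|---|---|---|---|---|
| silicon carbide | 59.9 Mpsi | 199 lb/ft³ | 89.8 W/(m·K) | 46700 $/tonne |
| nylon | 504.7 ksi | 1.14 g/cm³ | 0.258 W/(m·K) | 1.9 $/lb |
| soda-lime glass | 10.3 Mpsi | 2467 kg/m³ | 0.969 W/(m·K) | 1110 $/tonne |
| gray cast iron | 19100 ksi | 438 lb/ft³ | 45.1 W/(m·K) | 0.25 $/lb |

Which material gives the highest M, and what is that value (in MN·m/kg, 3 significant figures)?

Screen on constraints: k ≥ 0.613 W/(m·K); cost ≤ 2.6 $/kg. Survivors: soda-lime glass, gray cast iron.
In SI units:
  soda-lime glass: E = 71.02 GPa, ρ = 2467 kg/m³
  gray cast iron: E = 131.7 GPa, ρ = 7016 kg/m³
  soda-lime glass: M = 28.8 MN·m/kg
  gray cast iron: M = 18.8 MN·m/kg
Soda-lime glass ranks first.

soda-lime glass, M = 28.8 MN·m/kg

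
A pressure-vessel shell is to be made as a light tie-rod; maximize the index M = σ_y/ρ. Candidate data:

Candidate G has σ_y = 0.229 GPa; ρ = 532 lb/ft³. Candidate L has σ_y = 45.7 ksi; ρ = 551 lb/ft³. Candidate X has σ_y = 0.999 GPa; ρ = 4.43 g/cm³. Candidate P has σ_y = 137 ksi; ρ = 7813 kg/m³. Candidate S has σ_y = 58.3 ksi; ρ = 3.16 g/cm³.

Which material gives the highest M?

Putting every candidate on a common basis:
  candidate G: σ_y = 229.0 MPa, ρ = 8522 kg/m³
  candidate L: σ_y = 315.1 MPa, ρ = 8826 kg/m³
  candidate X: σ_y = 999.0 MPa, ρ = 4430 kg/m³
  candidate P: σ_y = 944.6 MPa, ρ = 7813 kg/m³
  candidate S: σ_y = 402.0 MPa, ρ = 3160 kg/m³
  candidate X: M = 226 kN·m/kg
  candidate S: M = 127 kN·m/kg
  candidate P: M = 121 kN·m/kg
  candidate L: M = 35.7 kN·m/kg
  candidate G: M = 26.9 kN·m/kg
Candidate X ranks first.

candidate X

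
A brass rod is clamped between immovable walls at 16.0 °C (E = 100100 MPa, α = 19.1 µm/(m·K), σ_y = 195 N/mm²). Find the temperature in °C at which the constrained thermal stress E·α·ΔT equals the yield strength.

E = 100100 MPa = 100.1 GPa.
σ_y = 195 N/mm² = 195.0 MPa.
E·α·ΔT = 195.0 MPa ⇒ ΔT = 195.0 / (100.1×10³ × 19.1×10⁻⁶) = 102.0 K.
T = 16.0 + 102.0 = 118.0 °C.

118 °C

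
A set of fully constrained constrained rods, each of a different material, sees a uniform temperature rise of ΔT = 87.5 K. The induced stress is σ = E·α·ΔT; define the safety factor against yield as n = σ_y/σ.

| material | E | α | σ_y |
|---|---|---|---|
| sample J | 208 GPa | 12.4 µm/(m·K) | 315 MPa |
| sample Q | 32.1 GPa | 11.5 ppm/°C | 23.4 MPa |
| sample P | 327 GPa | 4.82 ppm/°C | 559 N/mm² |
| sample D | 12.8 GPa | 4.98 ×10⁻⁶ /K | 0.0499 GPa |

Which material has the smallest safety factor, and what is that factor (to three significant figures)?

With everything in SI (GPa, ×10⁻⁶/K, MPa):
  sample J: E = 208.0, α = 12.4, σ_y = 315.0 → σ = 226 MPa, n = 1.40
  sample Q: E = 32.10, α = 11.5, σ_y = 23.40 → σ = 32.3 MPa, n = 0.724
  sample P: E = 327.0, α = 4.82, σ_y = 559.0 → σ = 138 MPa, n = 4.05
  sample D: E = 12.80, α = 4.98, σ_y = 49.90 → σ = 5.58 MPa, n = 8.95
Smallest n: sample Q with n = 0.724.

sample Q, n = 0.724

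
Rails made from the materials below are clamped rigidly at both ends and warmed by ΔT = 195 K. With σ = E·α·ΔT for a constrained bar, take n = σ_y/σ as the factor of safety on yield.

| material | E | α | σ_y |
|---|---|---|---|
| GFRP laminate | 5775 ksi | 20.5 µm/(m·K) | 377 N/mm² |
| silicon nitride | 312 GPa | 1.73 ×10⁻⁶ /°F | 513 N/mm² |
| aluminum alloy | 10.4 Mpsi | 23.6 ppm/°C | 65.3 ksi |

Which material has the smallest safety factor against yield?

With everything in SI (GPa, ×10⁻⁶/K, MPa):
  GFRP laminate: E = 39.82, α = 20.5, σ_y = 377.0 → σ = 159 MPa, n = 2.37
  silicon nitride: E = 312.0, α = 3.11, σ_y = 513.0 → σ = 189 MPa, n = 2.71
  aluminum alloy: E = 71.71, α = 23.6, σ_y = 450.2 → σ = 330 MPa, n = 1.36
Aluminum alloy has the lowest safety factor, n = 1.36.

aluminum alloy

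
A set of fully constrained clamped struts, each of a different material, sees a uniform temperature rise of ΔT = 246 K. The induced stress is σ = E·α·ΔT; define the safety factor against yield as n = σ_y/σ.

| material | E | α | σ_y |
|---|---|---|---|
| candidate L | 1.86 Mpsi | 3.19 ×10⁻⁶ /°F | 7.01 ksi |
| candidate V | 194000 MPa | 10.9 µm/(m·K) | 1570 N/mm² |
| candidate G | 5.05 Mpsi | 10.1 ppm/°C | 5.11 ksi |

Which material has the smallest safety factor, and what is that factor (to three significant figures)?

In consistent units (E in GPa, α in ×10⁻⁶/K, σ_y in MPa):
  candidate L: E = 12.82, α = 5.74, σ_y = 48.33 → σ = 18.1 MPa, n = 2.67
  candidate V: E = 194.0, α = 10.9, σ_y = 1570 → σ = 520 MPa, n = 3.02
  candidate G: E = 34.82, α = 10.1, σ_y = 35.23 → σ = 86.5 MPa, n = 0.407
The minimum is candidate G at n = 0.407.

candidate G, n = 0.407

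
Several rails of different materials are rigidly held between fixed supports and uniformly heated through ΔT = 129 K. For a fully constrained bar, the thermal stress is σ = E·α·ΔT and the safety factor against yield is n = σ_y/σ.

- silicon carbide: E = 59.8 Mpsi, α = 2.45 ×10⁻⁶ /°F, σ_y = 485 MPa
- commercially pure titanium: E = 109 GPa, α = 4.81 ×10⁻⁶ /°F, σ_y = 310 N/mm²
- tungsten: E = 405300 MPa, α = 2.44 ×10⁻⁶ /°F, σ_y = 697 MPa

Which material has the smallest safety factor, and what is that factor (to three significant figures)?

silicon carbide, n = 2.07

In consistent units (E in GPa, α in ×10⁻⁶/K, σ_y in MPa):
  silicon carbide: E = 412.3, α = 4.41, σ_y = 485.0 → σ = 235 MPa, n = 2.07
  commercially pure titanium: E = 109.0, α = 8.66, σ_y = 310.0 → σ = 122 MPa, n = 2.55
  tungsten: E = 405.3, α = 4.39, σ_y = 697.0 → σ = 230 MPa, n = 3.04
Smallest n: silicon carbide with n = 2.07.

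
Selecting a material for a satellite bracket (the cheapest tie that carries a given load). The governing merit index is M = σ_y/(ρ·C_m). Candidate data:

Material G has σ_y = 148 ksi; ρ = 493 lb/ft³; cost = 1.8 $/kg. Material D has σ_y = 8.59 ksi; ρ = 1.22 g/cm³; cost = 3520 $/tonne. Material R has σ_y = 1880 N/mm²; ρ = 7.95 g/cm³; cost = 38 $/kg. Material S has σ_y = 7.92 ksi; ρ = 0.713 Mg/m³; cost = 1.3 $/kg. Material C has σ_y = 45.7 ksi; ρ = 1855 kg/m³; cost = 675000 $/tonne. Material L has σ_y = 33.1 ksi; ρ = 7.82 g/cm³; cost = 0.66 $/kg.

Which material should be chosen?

Putting every candidate on a common basis:
  material G: σ_y = 1020 MPa, ρ = 7897 kg/m³, cost = 1.800 $/kg
  material D: σ_y = 59.23 MPa, ρ = 1220 kg/m³, cost = 3.520 $/kg
  material R: σ_y = 1880 MPa, ρ = 7950 kg/m³, cost = 38.00 $/kg
  material S: σ_y = 54.61 MPa, ρ = 713.0 kg/m³, cost = 1.300 $/kg
  material C: σ_y = 315.1 MPa, ρ = 1855 kg/m³, cost = 675.0 $/kg
  material L: σ_y = 228.2 MPa, ρ = 7820 kg/m³, cost = 0.6600 $/kg
  material G: M = 71.8 kN·m per $
  material S: M = 58.9 kN·m per $
  material L: M = 44.2 kN·m per $
  material D: M = 13.8 kN·m per $
  material R: M = 6.22 kN·m per $
  material C: M = 0.252 kN·m per $
The maximum is for material G.

material G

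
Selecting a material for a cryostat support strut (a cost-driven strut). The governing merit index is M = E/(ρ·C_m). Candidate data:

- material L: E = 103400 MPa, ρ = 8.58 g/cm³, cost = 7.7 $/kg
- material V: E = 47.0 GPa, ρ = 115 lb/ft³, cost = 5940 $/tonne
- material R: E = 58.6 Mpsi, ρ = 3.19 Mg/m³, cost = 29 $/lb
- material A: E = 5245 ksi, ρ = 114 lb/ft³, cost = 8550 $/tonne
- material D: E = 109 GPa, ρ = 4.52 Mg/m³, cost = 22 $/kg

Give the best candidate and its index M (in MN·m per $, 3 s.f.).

material V, M = 4.30 MN·m per $

Normalizing units and computing the index:
  material L: E = 103.4 GPa, ρ = 8580 kg/m³, cost = 7.700 $/kg
  material V: E = 47.00 GPa, ρ = 1842 kg/m³, cost = 5.940 $/kg
  material R: E = 404.0 GPa, ρ = 3190 kg/m³, cost = 63.93 $/kg
  material A: E = 36.16 GPa, ρ = 1826 kg/m³, cost = 8.550 $/kg
  material D: E = 109.0 GPa, ρ = 4520 kg/m³, cost = 22.00 $/kg
  material V: M = 4.30 MN·m per $
  material A: M = 2.32 MN·m per $
  material R: M = 1.98 MN·m per $
  material L: M = 1.57 MN·m per $
  material D: M = 1.10 MN·m per $
Material V ranks first.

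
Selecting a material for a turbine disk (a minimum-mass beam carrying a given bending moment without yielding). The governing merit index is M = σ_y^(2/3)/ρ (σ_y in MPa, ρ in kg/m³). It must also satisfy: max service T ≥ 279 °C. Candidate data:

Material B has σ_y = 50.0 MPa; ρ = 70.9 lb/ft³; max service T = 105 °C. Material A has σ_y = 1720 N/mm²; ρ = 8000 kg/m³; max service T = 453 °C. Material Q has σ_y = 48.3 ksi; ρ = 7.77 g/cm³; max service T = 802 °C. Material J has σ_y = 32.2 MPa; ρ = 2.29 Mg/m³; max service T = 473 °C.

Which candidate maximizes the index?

Screen on constraints: max service T ≥ 279 °C. Survivors: material A, material Q, material J.
Putting every candidate on a common basis:
  material A: σ_y = 1720 MPa, ρ = 8000 kg/m³
  material Q: σ_y = 333.0 MPa, ρ = 7770 kg/m³
  material J: σ_y = 32.20 MPa, ρ = 2290 kg/m³
  material A: M = 17.9×10⁻³
  material Q: M = 6.18×10⁻³
  material J: M = 4.42×10⁻³
Highest index: material A.

material A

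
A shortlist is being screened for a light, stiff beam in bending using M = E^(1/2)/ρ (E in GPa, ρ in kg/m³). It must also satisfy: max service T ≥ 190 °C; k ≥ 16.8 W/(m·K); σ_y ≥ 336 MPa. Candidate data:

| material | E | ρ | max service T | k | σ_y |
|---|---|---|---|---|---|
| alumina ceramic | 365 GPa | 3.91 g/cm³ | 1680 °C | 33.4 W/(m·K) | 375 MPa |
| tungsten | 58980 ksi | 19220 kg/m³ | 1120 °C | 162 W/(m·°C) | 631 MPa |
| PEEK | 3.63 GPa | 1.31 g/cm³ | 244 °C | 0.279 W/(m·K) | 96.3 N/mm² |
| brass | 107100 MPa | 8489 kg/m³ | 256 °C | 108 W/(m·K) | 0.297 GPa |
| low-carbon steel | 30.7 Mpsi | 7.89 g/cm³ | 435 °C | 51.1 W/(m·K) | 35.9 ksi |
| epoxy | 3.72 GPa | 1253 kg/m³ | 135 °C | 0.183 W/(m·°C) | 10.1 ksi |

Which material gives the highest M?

Screen on constraints: max service T ≥ 190 °C; k ≥ 16.8 W/(m·K); σ_y ≥ 336 MPa. Survivors: alumina ceramic, tungsten.
After converting to SI:
  alumina ceramic: E = 365.0 GPa, ρ = 3910 kg/m³
  tungsten: E = 406.7 GPa, ρ = 19220 kg/m³
  alumina ceramic: M = 4.89×10⁻³
  tungsten: M = 1.05×10⁻³
Highest index: alumina ceramic.

alumina ceramic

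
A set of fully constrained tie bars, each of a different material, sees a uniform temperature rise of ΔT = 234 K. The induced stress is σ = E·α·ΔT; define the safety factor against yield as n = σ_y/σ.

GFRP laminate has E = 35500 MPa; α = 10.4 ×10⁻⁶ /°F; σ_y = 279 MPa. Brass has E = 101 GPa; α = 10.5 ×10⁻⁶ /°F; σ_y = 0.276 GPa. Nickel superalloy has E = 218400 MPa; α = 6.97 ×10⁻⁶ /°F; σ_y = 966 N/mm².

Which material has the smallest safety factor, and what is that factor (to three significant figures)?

brass, n = 0.618

With everything in SI (GPa, ×10⁻⁶/K, MPa):
  GFRP laminate: E = 35.50, α = 18.7, σ_y = 279.0 → σ = 156 MPa, n = 1.79
  brass: E = 101.0, α = 18.9, σ_y = 276.0 → σ = 447 MPa, n = 0.618
  nickel superalloy: E = 218.4, α = 12.5, σ_y = 966.0 → σ = 641 MPa, n = 1.51
The minimum is brass at n = 0.618.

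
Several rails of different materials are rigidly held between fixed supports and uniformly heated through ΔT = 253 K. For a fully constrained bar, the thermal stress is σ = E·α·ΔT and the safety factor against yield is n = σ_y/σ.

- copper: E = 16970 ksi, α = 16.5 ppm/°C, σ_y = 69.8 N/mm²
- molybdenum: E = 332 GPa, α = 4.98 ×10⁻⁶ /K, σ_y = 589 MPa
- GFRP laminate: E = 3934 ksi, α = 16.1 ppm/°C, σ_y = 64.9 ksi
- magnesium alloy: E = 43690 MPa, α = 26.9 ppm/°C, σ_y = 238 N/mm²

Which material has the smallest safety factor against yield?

copper

With everything in SI (GPa, ×10⁻⁶/K, MPa):
  copper: E = 117.0, α = 16.5, σ_y = 69.80 → σ = 488 MPa, n = 0.143
  molybdenum: E = 332.0, α = 4.98, σ_y = 589.0 → σ = 418 MPa, n = 1.41
  GFRP laminate: E = 27.12, α = 16.1, σ_y = 447.5 → σ = 110 MPa, n = 4.05
  magnesium alloy: E = 43.69, α = 26.9, σ_y = 238.0 → σ = 297 MPa, n = 0.800
Smallest n: copper with n = 0.143.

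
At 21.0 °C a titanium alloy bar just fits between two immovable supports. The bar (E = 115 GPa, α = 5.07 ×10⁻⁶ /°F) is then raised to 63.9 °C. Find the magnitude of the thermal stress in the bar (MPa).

α = 5.07×10⁻⁶/°F × 9/5 = 9.13×10⁻⁶/K.
ΔT = 42.90 K. Constrained thermal stress σ = E·α·ΔT = 115.0×10³ MPa × 9.13×10⁻⁶ × 42.90 = 45.0 MPa (compressive).

45.0 MPa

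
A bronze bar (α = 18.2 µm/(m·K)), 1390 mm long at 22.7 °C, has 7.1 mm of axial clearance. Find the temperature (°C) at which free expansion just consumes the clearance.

303 °C

α·L₀·ΔT = 7.1 mm ⇒ ΔT = 7.1 / (18.2×10⁻⁶ × 1390.0) = 280.7 K.
T = 22.7 + 280.7 = 303.4 °C.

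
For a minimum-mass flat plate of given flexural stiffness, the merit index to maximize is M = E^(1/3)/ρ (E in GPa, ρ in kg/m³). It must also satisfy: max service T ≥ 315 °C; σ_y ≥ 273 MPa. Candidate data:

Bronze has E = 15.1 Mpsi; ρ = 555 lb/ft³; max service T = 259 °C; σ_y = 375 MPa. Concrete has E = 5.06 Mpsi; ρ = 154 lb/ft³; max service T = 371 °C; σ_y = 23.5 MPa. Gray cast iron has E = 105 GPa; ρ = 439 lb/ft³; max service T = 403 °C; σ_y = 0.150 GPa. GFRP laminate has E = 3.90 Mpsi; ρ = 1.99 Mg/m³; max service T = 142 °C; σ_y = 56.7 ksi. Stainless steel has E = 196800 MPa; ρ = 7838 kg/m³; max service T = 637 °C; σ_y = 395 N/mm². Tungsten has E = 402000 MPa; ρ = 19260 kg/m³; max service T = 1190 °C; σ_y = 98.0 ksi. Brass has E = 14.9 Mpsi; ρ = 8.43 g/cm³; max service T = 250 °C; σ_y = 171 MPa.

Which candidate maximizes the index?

Screen on constraints: max service T ≥ 315 °C; σ_y ≥ 273 MPa. Survivors: stainless steel, tungsten.
Putting every candidate on a common basis:
  stainless steel: E = 196.8 GPa, ρ = 7838 kg/m³
  tungsten: E = 402.0 GPa, ρ = 19260 kg/m³
  stainless steel: M = 0.742×10⁻³
  tungsten: M = 0.383×10⁻³
Stainless steel ranks first.

stainless steel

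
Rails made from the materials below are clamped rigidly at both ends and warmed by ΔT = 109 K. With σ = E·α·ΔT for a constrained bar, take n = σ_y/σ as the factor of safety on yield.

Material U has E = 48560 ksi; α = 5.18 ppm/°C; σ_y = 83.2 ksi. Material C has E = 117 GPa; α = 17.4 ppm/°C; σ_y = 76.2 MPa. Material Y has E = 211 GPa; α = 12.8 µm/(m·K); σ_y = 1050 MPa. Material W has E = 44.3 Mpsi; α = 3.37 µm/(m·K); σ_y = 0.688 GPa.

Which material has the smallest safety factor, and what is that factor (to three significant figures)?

material C, n = 0.343

With everything in SI (GPa, ×10⁻⁶/K, MPa):
  material U: E = 334.8, α = 5.18, σ_y = 573.6 → σ = 189 MPa, n = 3.03
  material C: E = 117.0, α = 17.4, σ_y = 76.20 → σ = 222 MPa, n = 0.343
  material Y: E = 211.0, α = 12.8, σ_y = 1050 → σ = 294 MPa, n = 3.57
  material W: E = 305.4, α = 3.37, σ_y = 688.0 → σ = 112 MPa, n = 6.13
Material C has the lowest safety factor, n = 0.343.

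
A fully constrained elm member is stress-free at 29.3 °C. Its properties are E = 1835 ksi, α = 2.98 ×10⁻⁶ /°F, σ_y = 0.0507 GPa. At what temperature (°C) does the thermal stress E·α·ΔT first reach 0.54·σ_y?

E = 1835 ksi = 12.65 GPa.
α = 2.98×10⁻⁶/°F × 9/5 = 5.36×10⁻⁶/K.
σ_y = 0.0507 GPa = 50.70 MPa.
E·α·ΔT = 27.38 MPa ⇒ ΔT = 27.38 / (12.65×10³ × 5.36×10⁻⁶) = 403.4 K.
T = 29.3 + 403.4 = 432.7 °C.

433 °C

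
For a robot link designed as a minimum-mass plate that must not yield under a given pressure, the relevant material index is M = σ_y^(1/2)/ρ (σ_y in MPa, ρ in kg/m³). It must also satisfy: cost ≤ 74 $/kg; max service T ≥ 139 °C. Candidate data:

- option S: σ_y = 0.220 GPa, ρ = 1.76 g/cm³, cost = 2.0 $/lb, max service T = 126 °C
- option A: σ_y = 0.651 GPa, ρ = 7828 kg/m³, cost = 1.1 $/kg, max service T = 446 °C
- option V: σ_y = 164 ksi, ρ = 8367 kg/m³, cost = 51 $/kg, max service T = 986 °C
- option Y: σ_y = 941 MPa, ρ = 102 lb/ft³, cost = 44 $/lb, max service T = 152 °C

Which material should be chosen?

Screen on constraints: cost ≤ 74 $/kg; max service T ≥ 139 °C. Survivors: option A, option V.
Convert each candidate to consistent units, then evaluate M:
  option A: σ_y = 651.0 MPa, ρ = 7828 kg/m³
  option V: σ_y = 1131 MPa, ρ = 8367 kg/m³
  option V: M = 4.02×10⁻³
  option A: M = 3.26×10⁻³
Option V ranks first.

option V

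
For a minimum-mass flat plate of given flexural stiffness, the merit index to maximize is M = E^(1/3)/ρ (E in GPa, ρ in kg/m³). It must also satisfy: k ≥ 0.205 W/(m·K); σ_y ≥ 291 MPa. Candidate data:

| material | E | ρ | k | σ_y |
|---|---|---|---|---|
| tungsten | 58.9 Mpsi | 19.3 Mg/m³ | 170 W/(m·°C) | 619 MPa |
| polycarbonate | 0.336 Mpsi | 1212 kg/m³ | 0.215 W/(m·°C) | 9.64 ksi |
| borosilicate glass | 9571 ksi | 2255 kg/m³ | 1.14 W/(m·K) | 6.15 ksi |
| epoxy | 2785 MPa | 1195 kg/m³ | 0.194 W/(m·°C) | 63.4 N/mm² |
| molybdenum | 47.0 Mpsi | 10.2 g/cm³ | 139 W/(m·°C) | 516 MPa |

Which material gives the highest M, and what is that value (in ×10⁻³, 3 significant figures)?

Screen on constraints: k ≥ 0.205 W/(m·K); σ_y ≥ 291 MPa. Survivors: tungsten, molybdenum.
Convert each candidate to consistent units, then evaluate M:
  tungsten: E = 406.1 GPa, ρ = 19300 kg/m³
  molybdenum: E = 324.1 GPa, ρ = 10200 kg/m³
  molybdenum: M = 0.673×10⁻³
  tungsten: M = 0.384×10⁻³
Molybdenum has the largest M.

molybdenum, M = 0.673×10⁻³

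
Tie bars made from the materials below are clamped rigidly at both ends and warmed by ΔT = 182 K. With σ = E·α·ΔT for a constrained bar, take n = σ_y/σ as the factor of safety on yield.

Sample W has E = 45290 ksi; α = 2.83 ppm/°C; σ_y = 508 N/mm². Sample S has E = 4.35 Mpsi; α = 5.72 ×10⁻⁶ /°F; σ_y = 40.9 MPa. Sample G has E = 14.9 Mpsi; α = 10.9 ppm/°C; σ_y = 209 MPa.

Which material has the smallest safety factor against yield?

sample S

Converting E to GPa, α to ×10⁻⁶/K, σ_y to MPa, then σ and n for each:
  sample W: E = 312.3, α = 2.83, σ_y = 508.0 → σ = 161 MPa, n = 3.16
  sample S: E = 29.99, α = 10.3, σ_y = 40.90 → σ = 56.2 MPa, n = 0.728
  sample G: E = 102.7, α = 10.9, σ_y = 209.0 → σ = 204 MPa, n = 1.03
Sample S has the lowest safety factor, n = 0.728.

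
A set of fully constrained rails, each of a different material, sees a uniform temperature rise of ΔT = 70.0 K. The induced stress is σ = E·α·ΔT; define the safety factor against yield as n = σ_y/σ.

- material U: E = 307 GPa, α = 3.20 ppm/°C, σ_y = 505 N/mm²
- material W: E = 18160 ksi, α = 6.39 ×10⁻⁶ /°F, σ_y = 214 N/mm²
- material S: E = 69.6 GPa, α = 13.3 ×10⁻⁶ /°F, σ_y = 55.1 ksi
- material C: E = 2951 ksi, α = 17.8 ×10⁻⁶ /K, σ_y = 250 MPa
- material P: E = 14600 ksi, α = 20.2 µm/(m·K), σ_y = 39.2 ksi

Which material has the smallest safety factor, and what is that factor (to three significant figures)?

material P, n = 1.90

Converting E to GPa, α to ×10⁻⁶/K, σ_y to MPa, then σ and n for each:
  material U: E = 307.0, α = 3.20, σ_y = 505.0 → σ = 68.8 MPa, n = 7.34
  material W: E = 125.2, α = 11.5, σ_y = 214.0 → σ = 101 MPa, n = 2.12
  material S: E = 69.60, α = 23.9, σ_y = 379.9 → σ = 117 MPa, n = 3.26
  material C: E = 20.35, α = 17.8, σ_y = 250.0 → σ = 25.4 MPa, n = 9.86
  material P: E = 100.7, α = 20.2, σ_y = 270.3 → σ = 142 MPa, n = 1.90
Material P has the lowest safety factor, n = 1.90.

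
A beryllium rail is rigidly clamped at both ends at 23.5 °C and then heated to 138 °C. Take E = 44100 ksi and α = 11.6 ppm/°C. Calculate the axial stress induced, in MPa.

E = 44100 ksi = 304.1 GPa.
ΔT = 114.5 K. Constrained thermal stress σ = E·α·ΔT = 304.1×10³ MPa × 11.6×10⁻⁶ × 114.5 = 404 MPa (compressive).

404 MPa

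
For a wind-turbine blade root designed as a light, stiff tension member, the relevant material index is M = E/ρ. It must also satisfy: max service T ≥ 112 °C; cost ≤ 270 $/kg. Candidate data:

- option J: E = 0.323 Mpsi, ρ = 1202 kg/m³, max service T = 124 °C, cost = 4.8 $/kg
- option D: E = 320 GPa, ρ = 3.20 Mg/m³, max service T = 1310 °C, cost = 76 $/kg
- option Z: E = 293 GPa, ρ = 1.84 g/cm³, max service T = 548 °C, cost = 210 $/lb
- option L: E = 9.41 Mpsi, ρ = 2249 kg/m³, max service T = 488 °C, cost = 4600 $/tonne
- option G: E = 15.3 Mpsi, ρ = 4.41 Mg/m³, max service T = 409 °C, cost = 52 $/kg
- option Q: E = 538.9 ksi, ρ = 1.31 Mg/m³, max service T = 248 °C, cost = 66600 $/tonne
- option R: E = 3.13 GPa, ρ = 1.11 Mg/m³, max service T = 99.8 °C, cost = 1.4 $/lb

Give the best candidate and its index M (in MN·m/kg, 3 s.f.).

Screen on constraints: max service T ≥ 112 °C; cost ≤ 270 $/kg. Survivors: option J, option D, option L, option G, option Q.
Convert each candidate to consistent units, then evaluate M:
  option J: E = 2.227 GPa, ρ = 1202 kg/m³
  option D: E = 320.0 GPa, ρ = 3200 kg/m³
  option L: E = 64.88 GPa, ρ = 2249 kg/m³
  option G: E = 105.5 GPa, ρ = 4410 kg/m³
  option Q: E = 3.716 GPa, ρ = 1310 kg/m³
  option D: M = 100 MN·m/kg
  option L: M = 28.8 MN·m/kg
  option G: M = 23.9 MN·m/kg
  option Q: M = 2.84 MN·m/kg
  option J: M = 1.85 MN·m/kg
Option D ranks first.

option D, M = 100 MN·m/kg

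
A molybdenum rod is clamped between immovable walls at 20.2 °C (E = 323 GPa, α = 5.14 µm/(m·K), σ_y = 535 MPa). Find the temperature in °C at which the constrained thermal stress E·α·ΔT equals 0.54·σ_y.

194 °C

E·α·ΔT = 288.9 MPa ⇒ ΔT = 288.9 / (323.0×10³ × 5.14×10⁻⁶) = 174.0 K.
T = 20.2 + 174.0 = 194.2 °C.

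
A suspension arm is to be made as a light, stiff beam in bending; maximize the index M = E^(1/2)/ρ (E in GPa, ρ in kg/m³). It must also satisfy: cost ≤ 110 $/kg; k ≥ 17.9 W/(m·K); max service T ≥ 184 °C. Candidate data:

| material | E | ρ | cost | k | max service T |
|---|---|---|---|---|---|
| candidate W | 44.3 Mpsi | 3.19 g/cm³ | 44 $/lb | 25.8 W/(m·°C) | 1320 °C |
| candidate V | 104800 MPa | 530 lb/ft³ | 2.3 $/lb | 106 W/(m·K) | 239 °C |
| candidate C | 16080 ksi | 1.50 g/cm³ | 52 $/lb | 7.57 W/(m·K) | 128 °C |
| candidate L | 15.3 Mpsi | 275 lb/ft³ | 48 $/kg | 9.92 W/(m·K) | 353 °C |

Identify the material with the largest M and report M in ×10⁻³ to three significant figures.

candidate W, M = 5.48×10⁻³

Screen on constraints: cost ≤ 110 $/kg; k ≥ 17.9 W/(m·K); max service T ≥ 184 °C. Survivors: candidate W, candidate V.
Normalizing units and computing the index:
  candidate W: E = 305.4 GPa, ρ = 3190 kg/m³
  candidate V: E = 104.8 GPa, ρ = 8490 kg/m³
  candidate W: M = 5.48×10⁻³
  candidate V: M = 1.21×10⁻³
Candidate W ranks first.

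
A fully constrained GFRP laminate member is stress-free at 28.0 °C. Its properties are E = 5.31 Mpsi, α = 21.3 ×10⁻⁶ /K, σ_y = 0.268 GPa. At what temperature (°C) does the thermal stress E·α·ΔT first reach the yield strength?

E = 5.31 Mpsi = 36.61 GPa.
σ_y = 0.268 GPa = 268.0 MPa.
E·α·ΔT = 268.0 MPa ⇒ ΔT = 268.0 / (36.61×10³ × 21.3×10⁻⁶) = 343.7 K.
T = 28.0 + 343.7 = 371.7 °C.

372 °C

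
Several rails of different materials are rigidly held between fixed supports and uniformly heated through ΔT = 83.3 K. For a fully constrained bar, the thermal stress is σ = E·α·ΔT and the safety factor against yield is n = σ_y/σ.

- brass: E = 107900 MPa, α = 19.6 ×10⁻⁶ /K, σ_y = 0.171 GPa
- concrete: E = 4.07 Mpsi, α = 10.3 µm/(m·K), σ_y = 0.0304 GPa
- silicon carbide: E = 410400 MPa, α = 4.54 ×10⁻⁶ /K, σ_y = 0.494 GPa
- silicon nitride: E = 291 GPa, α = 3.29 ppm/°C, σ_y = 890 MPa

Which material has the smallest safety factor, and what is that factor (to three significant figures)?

brass, n = 0.971

Converting E to GPa, α to ×10⁻⁶/K, σ_y to MPa, then σ and n for each:
  brass: E = 107.9, α = 19.6, σ_y = 171.0 → σ = 176 MPa, n = 0.971
  concrete: E = 28.06, α = 10.3, σ_y = 30.40 → σ = 24.1 MPa, n = 1.26
  silicon carbide: E = 410.4, α = 4.54, σ_y = 494.0 → σ = 155 MPa, n = 3.18
  silicon nitride: E = 291.0, α = 3.29, σ_y = 890.0 → σ = 79.8 MPa, n = 11.2
The minimum is brass at n = 0.971.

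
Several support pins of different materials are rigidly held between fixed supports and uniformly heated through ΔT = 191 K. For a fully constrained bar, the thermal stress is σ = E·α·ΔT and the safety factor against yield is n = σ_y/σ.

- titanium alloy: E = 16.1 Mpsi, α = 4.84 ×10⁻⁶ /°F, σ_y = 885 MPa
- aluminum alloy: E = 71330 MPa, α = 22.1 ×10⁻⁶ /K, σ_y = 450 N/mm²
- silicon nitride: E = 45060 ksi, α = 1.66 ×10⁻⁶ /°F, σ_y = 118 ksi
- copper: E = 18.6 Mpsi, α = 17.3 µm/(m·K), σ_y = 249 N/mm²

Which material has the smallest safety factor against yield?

In consistent units (E in GPa, α in ×10⁻⁶/K, σ_y in MPa):
  titanium alloy: E = 111.0, α = 8.71, σ_y = 885.0 → σ = 185 MPa, n = 4.79
  aluminum alloy: E = 71.33, α = 22.1, σ_y = 450.0 → σ = 301 MPa, n = 1.49
  silicon nitride: E = 310.7, α = 2.99, σ_y = 813.6 → σ = 177 MPa, n = 4.59
  copper: E = 128.2, α = 17.3, σ_y = 249.0 → σ = 424 MPa, n = 0.588
Copper has the lowest safety factor, n = 0.588.

copper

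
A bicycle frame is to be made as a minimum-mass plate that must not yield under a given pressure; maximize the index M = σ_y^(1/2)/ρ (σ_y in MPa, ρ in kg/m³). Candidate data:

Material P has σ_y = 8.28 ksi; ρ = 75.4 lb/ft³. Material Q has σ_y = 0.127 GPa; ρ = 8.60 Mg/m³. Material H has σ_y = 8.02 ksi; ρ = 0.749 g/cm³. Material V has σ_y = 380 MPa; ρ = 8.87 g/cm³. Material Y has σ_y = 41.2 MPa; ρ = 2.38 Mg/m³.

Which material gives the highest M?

After converting to SI:
  material P: σ_y = 57.09 MPa, ρ = 1208 kg/m³
  material Q: σ_y = 127.0 MPa, ρ = 8600 kg/m³
  material H: σ_y = 55.30 MPa, ρ = 749.0 kg/m³
  material V: σ_y = 380.0 MPa, ρ = 8870 kg/m³
  material Y: σ_y = 41.20 MPa, ρ = 2380 kg/m³
  material H: M = 9.93×10⁻³
  material P: M = 6.26×10⁻³
  material Y: M = 2.70×10⁻³
  material V: M = 2.20×10⁻³
  material Q: M = 1.31×10⁻³
The maximum is for material H.

material H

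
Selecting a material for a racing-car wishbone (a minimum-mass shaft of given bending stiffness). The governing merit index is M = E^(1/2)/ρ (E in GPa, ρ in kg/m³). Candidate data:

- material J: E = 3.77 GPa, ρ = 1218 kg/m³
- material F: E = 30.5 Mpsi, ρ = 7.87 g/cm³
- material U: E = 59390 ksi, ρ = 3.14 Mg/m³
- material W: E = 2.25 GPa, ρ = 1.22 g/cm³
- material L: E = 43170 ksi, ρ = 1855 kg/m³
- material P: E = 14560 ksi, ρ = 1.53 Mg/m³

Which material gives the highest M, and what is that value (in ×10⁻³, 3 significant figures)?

material L, M = 9.30×10⁻³

In SI units:
  material J: E = 3.770 GPa, ρ = 1218 kg/m³
  material F: E = 210.3 GPa, ρ = 7870 kg/m³
  material U: E = 409.5 GPa, ρ = 3140 kg/m³
  material W: E = 2.250 GPa, ρ = 1220 kg/m³
  material L: E = 297.6 GPa, ρ = 1855 kg/m³
  material P: E = 100.4 GPa, ρ = 1530 kg/m³
  material L: M = 9.30×10⁻³
  material P: M = 6.55×10⁻³
  material U: M = 6.44×10⁻³
  material F: M = 1.84×10⁻³
  material J: M = 1.59×10⁻³
  material W: M = 1.23×10⁻³
The maximum is for material L.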